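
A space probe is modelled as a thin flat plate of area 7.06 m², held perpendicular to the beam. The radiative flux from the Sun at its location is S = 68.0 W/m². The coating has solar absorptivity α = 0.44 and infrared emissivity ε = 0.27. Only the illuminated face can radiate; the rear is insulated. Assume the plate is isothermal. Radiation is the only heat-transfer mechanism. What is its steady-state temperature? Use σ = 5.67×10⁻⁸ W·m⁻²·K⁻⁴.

T ≈ 210 K

At equilibrium, absorbed power = emitted power.
Absorbing cross-section = A = 7.060 m²; emitting surface = A = 7.060 m² (ratio 1).
αS·A_cross = εσ·A_surf·T⁴  ⇒  T⁴ = αS/(ε·1σ).
T⁴ = 0.440·68.0/(0.27·1·5.67×10⁻⁸) = 1.954×10⁹ K⁴.
T = (1.954×10⁹)^(1/4).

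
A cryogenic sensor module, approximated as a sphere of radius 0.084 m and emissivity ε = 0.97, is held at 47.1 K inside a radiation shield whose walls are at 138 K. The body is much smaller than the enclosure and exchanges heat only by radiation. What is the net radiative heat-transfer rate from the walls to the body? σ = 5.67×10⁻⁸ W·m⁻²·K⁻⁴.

For a small grey body in a large enclosure: P_net = εσA(T_body⁴ − T_wall⁴).
A = 4πr² = 0.08867 m²; T_body⁴ − T_wall⁴ = 4.921×10⁶ − 3.627×10⁸ = -3.578×10⁸ K⁴.
|P_net| = 0.97·5.67×10⁻⁸·0.08867·3.578×10⁸.

P_net ≈ 1.74 W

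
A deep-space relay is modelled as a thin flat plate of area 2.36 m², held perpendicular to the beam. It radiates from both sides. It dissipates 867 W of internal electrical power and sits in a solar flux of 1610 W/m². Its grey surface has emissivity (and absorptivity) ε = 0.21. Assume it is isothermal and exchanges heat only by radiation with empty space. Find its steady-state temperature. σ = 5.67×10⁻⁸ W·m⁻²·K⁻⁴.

At steady state, absorbed solar power + internal power = radiated power.
Absorbed: α·S·A_cross = 0.21·1610·2.360 = 797.9 W (cross-section A).
Total input = 797.9 + 867 = 1665 W.
Radiated: εσ·A_surf·T⁴ with A_surf = 2A = 4.720 m².
T⁴ = 1665/(0.21·5.67×10⁻⁸·4.720) = 2.962×10¹⁰ K⁴.

T ≈ 415 K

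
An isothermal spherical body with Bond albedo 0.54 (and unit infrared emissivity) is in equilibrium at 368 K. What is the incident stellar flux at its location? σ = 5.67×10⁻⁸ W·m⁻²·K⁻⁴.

(1−a)S·πr² = σ·4πr²·T⁴ ⇒ S = 4σT⁴/(1−a).
S = 4·5.67×10⁻⁸·1.834×10¹⁰/0.460.

S ≈ 9040 W/m²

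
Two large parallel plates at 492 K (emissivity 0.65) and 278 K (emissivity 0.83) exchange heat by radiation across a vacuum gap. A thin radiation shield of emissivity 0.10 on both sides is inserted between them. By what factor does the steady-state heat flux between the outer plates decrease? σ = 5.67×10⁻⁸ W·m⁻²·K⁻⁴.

factor ≈ 11.9

Without shield: q₀ = σΔ(T⁴)/(1/ε₁+1/ε₂−1) with denominator 1.743.
With shield the two gaps are in series; the resistances add: (1/ε₁+1/ε_s−1)+(1/ε_s+1/ε₂−1) = 10.54+10.20 = 20.74.
Heat-flux ratio q₀/q = 20.74/1.743.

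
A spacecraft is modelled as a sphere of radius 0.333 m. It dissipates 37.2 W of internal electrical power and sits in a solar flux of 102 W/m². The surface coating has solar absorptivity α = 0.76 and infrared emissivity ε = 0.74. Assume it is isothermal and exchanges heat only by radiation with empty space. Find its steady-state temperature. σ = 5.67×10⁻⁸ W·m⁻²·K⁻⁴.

T ≈ 182 K

At steady state, absorbed solar power + internal power = radiated power.
Absorbed: α·S·A_cross = 0.76·102·0.3484 = 27.01 W (cross-section πr²).
Total input = 27.01 + 37.2 = 64.21 W.
Radiated: εσ·A_surf·T⁴ with A_surf = 4πr² = 1.393 m².
T⁴ = 64.21/(0.74·5.67×10⁻⁸·1.393) = 1.098×10⁹ K⁴.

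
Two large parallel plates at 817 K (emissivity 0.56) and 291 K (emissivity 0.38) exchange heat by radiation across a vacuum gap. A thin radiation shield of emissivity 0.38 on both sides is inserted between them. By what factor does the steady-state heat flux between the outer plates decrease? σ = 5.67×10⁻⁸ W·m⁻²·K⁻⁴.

Without shield: q₀ = σΔ(T⁴)/(1/ε₁+1/ε₂−1) with denominator 3.417.
With shield the two gaps are in series; the resistances add: (1/ε₁+1/ε_s−1)+(1/ε_s+1/ε₂−1) = 3.417+4.263 = 7.680.
Heat-flux ratio q₀/q = 7.680/3.417.

factor ≈ 2.25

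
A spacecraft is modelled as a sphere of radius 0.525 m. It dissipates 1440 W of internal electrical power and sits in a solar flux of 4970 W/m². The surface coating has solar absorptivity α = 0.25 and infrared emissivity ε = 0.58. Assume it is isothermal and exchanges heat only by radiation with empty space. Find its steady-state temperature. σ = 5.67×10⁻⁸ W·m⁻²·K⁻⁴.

At steady state, absorbed solar power + internal power = radiated power.
Absorbed: α·S·A_cross = 0.25·4970·0.8659 = 1076 W (cross-section πr²).
Total input = 1076 + 1440 = 2516 W.
Radiated: εσ·A_surf·T⁴ with A_surf = 4πr² = 3.464 m².
T⁴ = 2516/(0.58·5.67×10⁻⁸·3.464) = 2.209×10¹⁰ K⁴.

T ≈ 386 K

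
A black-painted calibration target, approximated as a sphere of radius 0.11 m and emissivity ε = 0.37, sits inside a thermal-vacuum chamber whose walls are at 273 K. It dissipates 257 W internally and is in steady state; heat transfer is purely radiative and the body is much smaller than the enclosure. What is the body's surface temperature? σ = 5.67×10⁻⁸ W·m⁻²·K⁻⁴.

T ≈ 542 K

For a small grey body in a large enclosure, net radiated power = εσA(T⁴ − T_w⁴).
Steady state: P = εσA(T⁴ − T_w⁴) with A = 4πr² = 0.1521 m².
T⁴ = P/(εσA) + T_w⁴ = 257/(0.37·5.67×10⁻⁸·0.1521) + (273)⁴
    = 8.057×10¹⁰ + 5.555×10⁹ = 8.612×10¹⁰ K⁴.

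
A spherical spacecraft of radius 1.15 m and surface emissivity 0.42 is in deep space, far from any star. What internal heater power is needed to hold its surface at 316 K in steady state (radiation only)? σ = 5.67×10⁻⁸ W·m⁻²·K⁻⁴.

P ≈ 3950 W

P = εσ·4πr²·T⁴.
4πr² = 16.62 m²; T⁴ = 9.971×10⁹ K⁴.
P = 0.42·5.67×10⁻⁸·16.62·9.971×10⁹.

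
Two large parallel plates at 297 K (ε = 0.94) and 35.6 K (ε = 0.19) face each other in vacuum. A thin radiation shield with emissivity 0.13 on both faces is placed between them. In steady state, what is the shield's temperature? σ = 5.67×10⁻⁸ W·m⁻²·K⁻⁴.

T_s ≈ 262 K

In steady state the net flux on the hot side equals that on the cold side.
σ(T₁⁴−T_s⁴)/D₁ = σ(T_s⁴−T₂⁴)/D₂, with D₁ = 1/ε₁+1/ε_s−1 = 7.756, D₂ = 1/ε_s+1/ε₂−1 = 11.96.
Solve for T_s⁴: T_s⁴ = (D₂·T₁⁴ + D₁·T₂⁴)/(D₁+D₂) = 4.720×10⁹ K⁴.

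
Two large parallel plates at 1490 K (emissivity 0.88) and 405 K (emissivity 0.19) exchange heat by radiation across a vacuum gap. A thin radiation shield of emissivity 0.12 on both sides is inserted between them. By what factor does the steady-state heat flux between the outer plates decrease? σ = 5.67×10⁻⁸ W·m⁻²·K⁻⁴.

factor ≈ 3.90

Without shield: q₀ = σΔ(T⁴)/(1/ε₁+1/ε₂−1) with denominator 5.400.
With shield the two gaps are in series; the resistances add: (1/ε₁+1/ε_s−1)+(1/ε_s+1/ε₂−1) = 8.470+12.60 = 21.07.
Heat-flux ratio q₀/q = 21.07/5.400.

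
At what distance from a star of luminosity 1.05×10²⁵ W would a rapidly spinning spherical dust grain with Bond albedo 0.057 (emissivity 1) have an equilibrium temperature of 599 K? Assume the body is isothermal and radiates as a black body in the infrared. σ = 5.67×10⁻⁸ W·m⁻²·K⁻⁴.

d ≈ 5.19×10⁹ m

For an isothermal black-emitting sphere, (1−a)S·πr² = σ·4πr²·T⁴ ⇒ S = 4σT⁴/(1−a).
S = 4·5.67×10⁻⁸·(599)⁴/0.943 = 30960 W/m².
Flux falls as S = L/(4πd²), so d = √(L/(4πS)) = √(1.05×10²⁵/(4π·30960)).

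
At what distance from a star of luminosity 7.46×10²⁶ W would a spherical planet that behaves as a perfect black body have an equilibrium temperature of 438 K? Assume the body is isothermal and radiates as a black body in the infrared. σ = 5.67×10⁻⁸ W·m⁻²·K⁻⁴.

d ≈ 8.43×10¹⁰ m

For an isothermal black-emitting sphere, (1−a)S·πr² = σ·4πr²·T⁴ ⇒ S = 4σT⁴/(1−a).
S = 4·5.67×10⁻⁸·(438)⁴/1.00 = 8347 W/m².
Flux falls as S = L/(4πd²), so d = √(L/(4πS)) = √(7.46×10²⁶/(4π·8347)).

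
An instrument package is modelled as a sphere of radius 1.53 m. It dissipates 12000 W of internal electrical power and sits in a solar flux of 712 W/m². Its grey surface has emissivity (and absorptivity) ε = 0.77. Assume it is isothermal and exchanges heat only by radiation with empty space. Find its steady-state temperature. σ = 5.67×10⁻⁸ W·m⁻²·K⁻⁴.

T ≈ 334 K

At steady state, absorbed solar power + internal power = radiated power.
Absorbed: α·S·A_cross = 0.77·712·7.354 = 4032 W (cross-section πr²).
Total input = 4032 + 12000 = 16030 W.
Radiated: εσ·A_surf·T⁴ with A_surf = 4πr² = 29.42 m².
T⁴ = 16030/(0.77·5.67×10⁻⁸·29.42) = 1.248×10¹⁰ K⁴.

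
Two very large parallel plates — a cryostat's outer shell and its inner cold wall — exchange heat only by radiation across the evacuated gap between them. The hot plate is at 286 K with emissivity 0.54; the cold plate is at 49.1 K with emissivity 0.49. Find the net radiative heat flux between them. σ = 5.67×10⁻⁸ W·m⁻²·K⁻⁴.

For two infinite grey parallel plates, q = σ(T₁⁴ − T₂⁴)/(1/ε₁ + 1/ε₂ − 1).
T₁⁴ − T₂⁴ = 6.691×10⁹ − 5.812×10⁶ = 6.685×10⁹ K⁴.
1/ε₁ + 1/ε₂ − 1 = 1.852 + 2.041 − 1 = 2.893.
q = 5.67×10⁻⁸ × 6.685×10⁹ / 2.893.

q ≈ 131 W/m²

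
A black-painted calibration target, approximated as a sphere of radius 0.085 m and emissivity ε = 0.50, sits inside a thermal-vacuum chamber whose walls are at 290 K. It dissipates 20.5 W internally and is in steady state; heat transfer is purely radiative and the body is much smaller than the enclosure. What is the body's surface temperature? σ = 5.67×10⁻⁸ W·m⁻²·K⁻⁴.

T ≈ 350 K

For a small grey body in a large enclosure, net radiated power = εσA(T⁴ − T_w⁴).
Steady state: P = εσA(T⁴ − T_w⁴) with A = 4πr² = 0.09079 m².
T⁴ = P/(εσA) + T_w⁴ = 20.5/(0.50·5.67×10⁻⁸·0.09079) + (290)⁴
    = 7.964×10⁹ + 7.073×10⁹ = 1.504×10¹⁰ K⁴.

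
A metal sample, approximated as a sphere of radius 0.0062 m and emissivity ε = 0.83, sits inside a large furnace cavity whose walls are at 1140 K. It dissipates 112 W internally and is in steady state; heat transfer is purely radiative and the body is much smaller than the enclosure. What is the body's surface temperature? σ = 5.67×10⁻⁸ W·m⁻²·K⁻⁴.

T ≈ 1600 K

For a small grey body in a large enclosure, net radiated power = εσA(T⁴ − T_w⁴).
Steady state: P = εσA(T⁴ − T_w⁴) with A = 4πr² = 4.831×10⁻⁴ m².
T⁴ = P/(εσA) + T_w⁴ = 112/(0.83·5.67×10⁻⁸·4.831×10⁻⁴) + (1140)⁴
    = 4.927×10¹² + 1.689×10¹² = 6.616×10¹² K⁴.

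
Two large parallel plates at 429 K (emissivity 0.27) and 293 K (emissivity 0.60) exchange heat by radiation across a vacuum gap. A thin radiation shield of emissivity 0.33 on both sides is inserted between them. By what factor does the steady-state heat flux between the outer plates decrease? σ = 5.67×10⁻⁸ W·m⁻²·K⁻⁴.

factor ≈ 2.16

Without shield: q₀ = σΔ(T⁴)/(1/ε₁+1/ε₂−1) with denominator 4.370.
With shield the two gaps are in series; the resistances add: (1/ε₁+1/ε_s−1)+(1/ε_s+1/ε₂−1) = 5.734+3.697 = 9.431.
Heat-flux ratio q₀/q = 9.431/4.370.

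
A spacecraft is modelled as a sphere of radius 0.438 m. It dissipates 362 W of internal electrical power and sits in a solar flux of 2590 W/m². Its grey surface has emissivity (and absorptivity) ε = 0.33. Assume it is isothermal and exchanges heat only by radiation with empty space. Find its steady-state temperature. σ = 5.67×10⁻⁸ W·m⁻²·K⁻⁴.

At steady state, absorbed solar power + internal power = radiated power.
Absorbed: α·S·A_cross = 0.33·2590·0.6027 = 515.1 W (cross-section πr²).
Total input = 515.1 + 362 = 877.1 W.
Radiated: εσ·A_surf·T⁴ with A_surf = 4πr² = 2.411 m².
T⁴ = 877.1/(0.33·5.67×10⁻⁸·2.411) = 1.944×10¹⁰ K⁴.

T ≈ 373 K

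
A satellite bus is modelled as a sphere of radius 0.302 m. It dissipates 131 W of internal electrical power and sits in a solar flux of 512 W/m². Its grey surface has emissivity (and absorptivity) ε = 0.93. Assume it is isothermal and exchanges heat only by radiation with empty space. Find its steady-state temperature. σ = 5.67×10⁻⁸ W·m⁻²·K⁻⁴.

At steady state, absorbed solar power + internal power = radiated power.
Absorbed: α·S·A_cross = 0.93·512·0.2865 = 136.4 W (cross-section πr²).
Total input = 136.4 + 131 = 267.4 W.
Radiated: εσ·A_surf·T⁴ with A_surf = 4πr² = 1.146 m².
T⁴ = 267.4/(0.93·5.67×10⁻⁸·1.146) = 4.425×10⁹ K⁴.

T ≈ 258 K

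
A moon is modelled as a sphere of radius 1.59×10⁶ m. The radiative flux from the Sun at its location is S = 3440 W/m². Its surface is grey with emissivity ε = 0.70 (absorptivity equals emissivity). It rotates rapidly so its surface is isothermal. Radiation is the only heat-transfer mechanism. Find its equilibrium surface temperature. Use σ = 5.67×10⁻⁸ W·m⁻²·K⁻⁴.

At equilibrium, absorbed power = emitted power.
Absorbing cross-section = πr² = 7.942×10¹² m²; emitting surface = 4πr² = 3.177×10¹³ m² (ratio 4).
εS·A_cross = εσ·A_surf·T⁴  ⇒  T⁴ = S/(4σ)   (ε cancels).
T⁴ = 3440/(4·5.67×10⁻⁸) = 1.517×10¹⁰ K⁴.
T = (1.517×10¹⁰)^(1/4).

T ≈ 351 K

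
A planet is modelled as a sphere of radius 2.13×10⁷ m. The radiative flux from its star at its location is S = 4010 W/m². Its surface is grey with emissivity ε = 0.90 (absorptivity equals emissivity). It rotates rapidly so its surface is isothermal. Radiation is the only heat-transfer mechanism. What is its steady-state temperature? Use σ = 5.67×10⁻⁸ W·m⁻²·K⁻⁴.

At equilibrium, absorbed power = emitted power.
Absorbing cross-section = πr² = 1.425×10¹⁵ m²; emitting surface = 4πr² = 5.701×10¹⁵ m² (ratio 4).
εS·A_cross = εσ·A_surf·T⁴  ⇒  T⁴ = S/(4σ)   (ε cancels).
T⁴ = 4010/(4·5.67×10⁻⁸) = 1.768×10¹⁰ K⁴.
T = (1.768×10¹⁰)^(1/4).

T ≈ 365 K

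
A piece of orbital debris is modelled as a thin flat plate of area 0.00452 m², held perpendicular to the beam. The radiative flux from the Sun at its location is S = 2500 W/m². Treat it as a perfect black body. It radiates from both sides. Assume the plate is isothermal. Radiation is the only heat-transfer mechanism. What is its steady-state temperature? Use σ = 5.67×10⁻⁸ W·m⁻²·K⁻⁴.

T ≈ 385 K

At equilibrium, absorbed power = emitted power.
Absorbing cross-section = A = 0.004520 m²; emitting surface = 2A = 0.009040 m² (ratio 2).
S·A_cross = εσ·A_surf·T⁴  ⇒  T⁴ = S/(2σ).
T⁴ = 1.00·2500/(2·5.67×10⁻⁸) = 2.205×10¹⁰ K⁴.
T = (2.205×10¹⁰)^(1/4).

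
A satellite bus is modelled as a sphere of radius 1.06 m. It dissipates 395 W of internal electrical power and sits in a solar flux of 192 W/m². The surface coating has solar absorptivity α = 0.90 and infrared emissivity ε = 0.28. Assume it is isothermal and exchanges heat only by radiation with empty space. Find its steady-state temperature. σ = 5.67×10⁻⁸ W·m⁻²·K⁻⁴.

T ≈ 259 K

At steady state, absorbed solar power + internal power = radiated power.
Absorbed: α·S·A_cross = 0.90·192·3.530 = 610.0 W (cross-section πr²).
Total input = 610.0 + 395 = 1005 W.
Radiated: εσ·A_surf·T⁴ with A_surf = 4πr² = 14.12 m².
T⁴ = 1005/(0.28·5.67×10⁻⁸·14.12) = 4.483×10⁹ K⁴.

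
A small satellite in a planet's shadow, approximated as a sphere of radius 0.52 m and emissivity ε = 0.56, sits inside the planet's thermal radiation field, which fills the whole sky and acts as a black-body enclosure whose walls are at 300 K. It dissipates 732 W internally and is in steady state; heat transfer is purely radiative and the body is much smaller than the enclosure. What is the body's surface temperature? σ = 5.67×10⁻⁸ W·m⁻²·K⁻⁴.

For a small grey body in a large enclosure, net radiated power = εσA(T⁴ − T_w⁴).
Steady state: P = εσA(T⁴ − T_w⁴) with A = 4πr² = 3.398 m².
T⁴ = P/(εσA) + T_w⁴ = 732/(0.56·5.67×10⁻⁸·3.398) + (300)⁴
    = 6.785×10⁹ + 8.100×10⁹ = 1.488×10¹⁰ K⁴.

T ≈ 349 K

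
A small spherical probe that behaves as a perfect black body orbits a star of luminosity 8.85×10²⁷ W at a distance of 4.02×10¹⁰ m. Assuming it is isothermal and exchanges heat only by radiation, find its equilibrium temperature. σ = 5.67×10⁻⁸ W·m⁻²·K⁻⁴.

T ≈ 1180 K

First find the stellar flux at distance d: S = L/(4πd²) = 8.85×10²⁷/(4π·(4.02×10¹⁰)²) = 4.358×10⁵ W/m².
For an isothermal sphere, absorbed (1−a)S·πr² = emitted σ·4πr²·T⁴, so T⁴ = (1−a)S/(4σ).
T⁴ = 1.00·4.358×10⁵/(4·5.67×10⁻⁸) = 1.921×10¹² K⁴.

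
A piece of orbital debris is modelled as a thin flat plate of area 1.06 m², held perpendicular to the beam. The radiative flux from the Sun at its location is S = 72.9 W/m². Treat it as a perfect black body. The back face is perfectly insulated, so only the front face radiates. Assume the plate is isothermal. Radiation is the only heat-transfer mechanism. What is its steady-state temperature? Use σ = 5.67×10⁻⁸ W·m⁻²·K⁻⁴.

At equilibrium, absorbed power = emitted power.
Absorbing cross-section = A = 1.060 m²; emitting surface = A = 1.060 m² (ratio 1).
S·A_cross = εσ·A_surf·T⁴  ⇒  T⁴ = S/(1σ).
T⁴ = 1.00·72.9/(1·5.67×10⁻⁸) = 1.286×10⁹ K⁴.
T = (1.286×10⁹)^(1/4).

T ≈ 189 K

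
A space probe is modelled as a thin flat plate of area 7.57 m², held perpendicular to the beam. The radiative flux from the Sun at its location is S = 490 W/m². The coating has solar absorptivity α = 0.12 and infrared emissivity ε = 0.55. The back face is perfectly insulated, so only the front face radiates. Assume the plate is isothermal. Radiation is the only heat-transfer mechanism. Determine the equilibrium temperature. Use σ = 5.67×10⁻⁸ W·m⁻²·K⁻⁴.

T ≈ 208 K

At equilibrium, absorbed power = emitted power.
Absorbing cross-section = A = 7.570 m²; emitting surface = A = 7.570 m² (ratio 1).
αS·A_cross = εσ·A_surf·T⁴  ⇒  T⁴ = αS/(ε·1σ).
T⁴ = 0.120·490/(0.55·1·5.67×10⁻⁸) = 1.886×10⁹ K⁴.
T = (1.886×10⁹)^(1/4).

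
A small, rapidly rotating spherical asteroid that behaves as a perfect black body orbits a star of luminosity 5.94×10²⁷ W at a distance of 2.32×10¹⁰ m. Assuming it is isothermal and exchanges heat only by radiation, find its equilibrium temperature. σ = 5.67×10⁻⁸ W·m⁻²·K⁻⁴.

First find the stellar flux at distance d: S = L/(4πd²) = 5.94×10²⁷/(4π·(2.32×10¹⁰)²) = 8.782×10⁵ W/m².
For an isothermal sphere, absorbed (1−a)S·πr² = emitted σ·4πr²·T⁴, so T⁴ = (1−a)S/(4σ).
T⁴ = 1.00·8.782×10⁵/(4·5.67×10⁻⁸) = 3.872×10¹² K⁴.

T ≈ 1400 K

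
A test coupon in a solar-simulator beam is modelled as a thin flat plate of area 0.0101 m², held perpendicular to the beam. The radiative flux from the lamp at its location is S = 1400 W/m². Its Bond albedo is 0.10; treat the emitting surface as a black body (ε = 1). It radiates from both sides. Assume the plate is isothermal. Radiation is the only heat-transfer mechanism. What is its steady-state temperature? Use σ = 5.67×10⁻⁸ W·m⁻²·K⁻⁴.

At equilibrium, absorbed power = emitted power.
Absorbing cross-section = A = 0.01010 m²; emitting surface = 2A = 0.02020 m² (ratio 2).
(1−a)S·A_cross = εσ·A_surf·T⁴  ⇒  T⁴ = (1−a)S/(2σ).
T⁴ = 0.900·1400/(2·5.67×10⁻⁸) = 1.111×10¹⁰ K⁴.
T = (1.111×10¹⁰)^(1/4).

T ≈ 325 K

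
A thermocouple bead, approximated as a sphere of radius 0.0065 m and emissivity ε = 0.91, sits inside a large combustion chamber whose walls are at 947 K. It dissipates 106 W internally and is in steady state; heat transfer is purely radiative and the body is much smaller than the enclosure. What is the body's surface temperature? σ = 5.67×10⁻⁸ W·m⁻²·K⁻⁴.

T ≈ 1470 K

For a small grey body in a large enclosure, net radiated power = εσA(T⁴ − T_w⁴).
Steady state: P = εσA(T⁴ − T_w⁴) with A = 4πr² = 5.309×10⁻⁴ m².
T⁴ = P/(εσA) + T_w⁴ = 106/(0.91·5.67×10⁻⁸·5.309×10⁻⁴) + (947)⁴
    = 3.869×10¹² + 8.043×10¹¹ = 4.674×10¹² K⁴.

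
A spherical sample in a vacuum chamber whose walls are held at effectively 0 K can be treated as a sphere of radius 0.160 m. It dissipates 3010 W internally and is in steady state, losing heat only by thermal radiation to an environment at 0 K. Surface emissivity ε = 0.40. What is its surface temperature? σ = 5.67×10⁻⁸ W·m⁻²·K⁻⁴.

Steady state: internal power = radiated power, P = εσA T⁴.
Radiating area A = 4πr² = 0.3217 m².
T⁴ = P/(εσA) = 3010/(0.40·5.67×10⁻⁸·0.3217) = 4.125×10¹¹ K⁴.
T = (4.125×10¹¹)^(1/4).

T ≈ 801 K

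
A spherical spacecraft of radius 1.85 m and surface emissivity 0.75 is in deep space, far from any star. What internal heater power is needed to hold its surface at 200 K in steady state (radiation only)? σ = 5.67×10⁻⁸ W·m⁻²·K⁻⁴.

P = εσ·4πr²·T⁴.
4πr² = 43.01 m²; T⁴ = 1.600×10⁹ K⁴.
P = 0.75·5.67×10⁻⁸·43.01·1.600×10⁹.

P ≈ 2930 W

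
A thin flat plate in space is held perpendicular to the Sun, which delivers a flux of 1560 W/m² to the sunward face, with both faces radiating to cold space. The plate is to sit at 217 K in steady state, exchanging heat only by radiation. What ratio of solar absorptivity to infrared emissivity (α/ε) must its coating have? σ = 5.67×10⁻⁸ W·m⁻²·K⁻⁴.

α/ε ≈ 0.161

Balance: αS·A = εσ·2A·T⁴ ⇒ α/ε = 2σT⁴/S.
α/ε = 2·5.67×10⁻⁸·(217)⁴/1560 = 2·5.67×10⁻⁸·2.217×10⁹/1560.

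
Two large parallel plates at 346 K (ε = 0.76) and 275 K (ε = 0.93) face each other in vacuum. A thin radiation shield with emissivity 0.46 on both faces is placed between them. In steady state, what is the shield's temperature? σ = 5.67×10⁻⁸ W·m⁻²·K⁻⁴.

T_s ≈ 315 K

In steady state the net flux on the hot side equals that on the cold side.
σ(T₁⁴−T_s⁴)/D₁ = σ(T_s⁴−T₂⁴)/D₂, with D₁ = 1/ε₁+1/ε_s−1 = 2.490, D₂ = 1/ε_s+1/ε₂−1 = 2.249.
Solve for T_s⁴: T_s⁴ = (D₂·T₁⁴ + D₁·T₂⁴)/(D₁+D₂) = 9.807×10⁹ K⁴.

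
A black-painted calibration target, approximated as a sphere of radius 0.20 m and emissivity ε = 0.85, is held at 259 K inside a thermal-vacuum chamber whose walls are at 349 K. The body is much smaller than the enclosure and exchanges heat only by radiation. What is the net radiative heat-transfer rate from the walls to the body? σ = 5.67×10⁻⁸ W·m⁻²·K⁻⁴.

P_net ≈ 250 W

For a small grey body in a large enclosure: P_net = εσA(T_body⁴ − T_wall⁴).
A = 4πr² = 0.5027 m²; T_body⁴ − T_wall⁴ = 4.500×10⁹ − 1.484×10¹⁰ = -1.034×10¹⁰ K⁴.
|P_net| = 0.85·5.67×10⁻⁸·0.5027·1.034×10¹⁰.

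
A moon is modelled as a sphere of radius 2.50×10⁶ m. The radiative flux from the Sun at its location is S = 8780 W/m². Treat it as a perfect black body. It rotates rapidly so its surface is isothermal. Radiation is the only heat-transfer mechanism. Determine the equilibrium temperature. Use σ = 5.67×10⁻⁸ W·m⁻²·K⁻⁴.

T ≈ 444 K

At equilibrium, absorbed power = emitted power.
Absorbing cross-section = πr² = 1.963×10¹³ m²; emitting surface = 4πr² = 7.854×10¹³ m² (ratio 4).
S·A_cross = εσ·A_surf·T⁴  ⇒  T⁴ = S/(4σ).
T⁴ = 1.00·8780/(4·5.67×10⁻⁸) = 3.871×10¹⁰ K⁴.
T = (3.871×10¹⁰)^(1/4).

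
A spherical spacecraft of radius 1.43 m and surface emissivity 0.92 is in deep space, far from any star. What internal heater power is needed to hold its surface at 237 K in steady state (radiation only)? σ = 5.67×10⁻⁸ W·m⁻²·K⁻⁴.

P = εσ·4πr²·T⁴.
4πr² = 25.70 m²; T⁴ = 3.155×10⁹ K⁴.
P = 0.92·5.67×10⁻⁸·25.70·3.155×10⁹.

P ≈ 4230 W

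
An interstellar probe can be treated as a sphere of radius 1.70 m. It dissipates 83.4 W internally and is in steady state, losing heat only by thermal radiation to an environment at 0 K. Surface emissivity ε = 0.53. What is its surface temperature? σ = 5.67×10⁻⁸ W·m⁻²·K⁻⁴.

T ≈ 93.5 K

Steady state: internal power = radiated power, P = εσA T⁴.
Radiating area A = 4πr² = 36.32 m².
T⁴ = P/(εσA) = 83.4/(0.53·5.67×10⁻⁸·36.32) = 7.642×10⁷ K⁴.
T = (7.642×10⁷)^(1/4).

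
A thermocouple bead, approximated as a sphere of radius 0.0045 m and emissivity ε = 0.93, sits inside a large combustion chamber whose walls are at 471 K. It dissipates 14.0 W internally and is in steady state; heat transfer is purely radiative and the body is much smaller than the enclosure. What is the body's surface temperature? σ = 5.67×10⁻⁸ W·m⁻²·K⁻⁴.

T ≈ 1020 K

For a small grey body in a large enclosure, net radiated power = εσA(T⁴ − T_w⁴).
Steady state: P = εσA(T⁴ − T_w⁴) with A = 4πr² = 2.545×10⁻⁴ m².
T⁴ = P/(εσA) + T_w⁴ = 14.0/(0.93·5.67×10⁻⁸·2.545×10⁻⁴) + (471)⁴
    = 1.043×10¹² + 4.921×10¹⁰ = 1.093×10¹² K⁴.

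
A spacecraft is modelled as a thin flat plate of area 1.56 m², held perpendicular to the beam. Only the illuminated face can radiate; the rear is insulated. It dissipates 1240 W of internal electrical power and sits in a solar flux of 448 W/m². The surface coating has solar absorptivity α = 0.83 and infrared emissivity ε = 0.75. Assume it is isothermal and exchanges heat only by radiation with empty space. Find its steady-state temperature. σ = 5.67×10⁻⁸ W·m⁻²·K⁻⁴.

T ≈ 407 K

At steady state, absorbed solar power + internal power = radiated power.
Absorbed: α·S·A_cross = 0.83·448·1.560 = 580.1 W (cross-section A).
Total input = 580.1 + 1240 = 1820 W.
Radiated: εσ·A_surf·T⁴ with A_surf = A = 1.560 m².
T⁴ = 1820/(0.75·5.67×10⁻⁸·1.560) = 2.744×10¹⁰ K⁴.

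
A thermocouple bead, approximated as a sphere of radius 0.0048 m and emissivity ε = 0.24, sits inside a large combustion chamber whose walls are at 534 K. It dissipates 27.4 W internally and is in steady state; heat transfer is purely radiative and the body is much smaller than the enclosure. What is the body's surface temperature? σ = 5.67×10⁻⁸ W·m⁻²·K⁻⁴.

T ≈ 1630 K

For a small grey body in a large enclosure, net radiated power = εσA(T⁴ − T_w⁴).
Steady state: P = εσA(T⁴ − T_w⁴) with A = 4πr² = 2.895×10⁻⁴ m².
T⁴ = P/(εσA) + T_w⁴ = 27.4/(0.24·5.67×10⁻⁸·2.895×10⁻⁴) + (534)⁴
    = 6.954×10¹² + 8.131×10¹⁰ = 7.036×10¹² K⁴.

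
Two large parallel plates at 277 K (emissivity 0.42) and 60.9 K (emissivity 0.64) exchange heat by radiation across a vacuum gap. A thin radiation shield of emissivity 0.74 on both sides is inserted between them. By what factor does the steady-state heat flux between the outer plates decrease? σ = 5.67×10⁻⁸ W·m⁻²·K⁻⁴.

Without shield: q₀ = σΔ(T⁴)/(1/ε₁+1/ε₂−1) with denominator 2.943.
With shield the two gaps are in series; the resistances add: (1/ε₁+1/ε_s−1)+(1/ε_s+1/ε₂−1) = 2.732+1.914 = 4.646.
Heat-flux ratio q₀/q = 4.646/2.943.

factor ≈ 1.58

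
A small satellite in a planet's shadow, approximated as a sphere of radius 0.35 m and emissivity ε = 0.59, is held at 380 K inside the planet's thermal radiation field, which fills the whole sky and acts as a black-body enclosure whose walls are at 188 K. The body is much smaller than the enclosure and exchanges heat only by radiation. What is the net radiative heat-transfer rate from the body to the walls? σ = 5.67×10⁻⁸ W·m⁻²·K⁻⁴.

For a small grey body in a large enclosure: P_net = εσA(T_body⁴ − T_wall⁴).
A = 4πr² = 1.539 m²; T_body⁴ − T_wall⁴ = 2.085×10¹⁰ − 1.249×10⁹ = 1.960×10¹⁰ K⁴.
|P_net| = 0.59·5.67×10⁻⁸·1.539·1.960×10¹⁰.

P_net ≈ 1010 W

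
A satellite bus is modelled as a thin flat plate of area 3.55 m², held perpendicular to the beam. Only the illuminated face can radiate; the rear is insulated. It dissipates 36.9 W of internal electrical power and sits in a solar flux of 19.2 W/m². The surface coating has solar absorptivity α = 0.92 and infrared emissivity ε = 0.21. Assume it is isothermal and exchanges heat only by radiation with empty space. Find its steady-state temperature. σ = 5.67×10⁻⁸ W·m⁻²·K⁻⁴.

At steady state, absorbed solar power + internal power = radiated power.
Absorbed: α·S·A_cross = 0.92·19.2·3.550 = 62.71 W (cross-section A).
Total input = 62.71 + 36.9 = 99.61 W.
Radiated: εσ·A_surf·T⁴ with A_surf = A = 3.550 m².
T⁴ = 99.61/(0.21·5.67×10⁻⁸·3.550) = 2.356×10⁹ K⁴.

T ≈ 220 K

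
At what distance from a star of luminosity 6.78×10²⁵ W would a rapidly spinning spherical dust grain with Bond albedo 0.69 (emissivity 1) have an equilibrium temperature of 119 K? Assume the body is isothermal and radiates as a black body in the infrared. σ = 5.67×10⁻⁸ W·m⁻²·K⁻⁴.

For an isothermal black-emitting sphere, (1−a)S·πr² = σ·4πr²·T⁴ ⇒ S = 4σT⁴/(1−a).
S = 4·5.67×10⁻⁸·(119)⁴/0.310 = 146.7 W/m².
Flux falls as S = L/(4πd²), so d = √(L/(4πS)) = √(6.78×10²⁵/(4π·146.7)).

d ≈ 1.92×10¹¹ m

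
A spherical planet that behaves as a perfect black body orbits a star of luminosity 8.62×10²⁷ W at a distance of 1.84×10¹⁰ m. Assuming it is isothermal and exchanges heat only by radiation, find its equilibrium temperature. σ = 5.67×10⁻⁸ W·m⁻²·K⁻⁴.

First find the stellar flux at distance d: S = L/(4πd²) = 8.62×10²⁷/(4π·(1.84×10¹⁰)²) = 2.026×10⁶ W/m².
For an isothermal sphere, absorbed (1−a)S·πr² = emitted σ·4πr²·T⁴, so T⁴ = (1−a)S/(4σ).
T⁴ = 1.00·2.026×10⁶/(4·5.67×10⁻⁸) = 8.933×10¹² K⁴.

T ≈ 1730 K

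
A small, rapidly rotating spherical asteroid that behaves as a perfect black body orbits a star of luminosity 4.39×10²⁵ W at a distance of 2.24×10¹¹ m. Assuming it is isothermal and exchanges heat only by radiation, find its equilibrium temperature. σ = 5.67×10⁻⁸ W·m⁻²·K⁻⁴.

First find the stellar flux at distance d: S = L/(4πd²) = 4.39×10²⁵/(4π·(2.24×10¹¹)²) = 69.62 W/m².
For an isothermal sphere, absorbed (1−a)S·πr² = emitted σ·4πr²·T⁴, so T⁴ = (1−a)S/(4σ).
T⁴ = 1.00·69.62/(4·5.67×10⁻⁸) = 3.070×10⁸ K⁴.

T ≈ 132 K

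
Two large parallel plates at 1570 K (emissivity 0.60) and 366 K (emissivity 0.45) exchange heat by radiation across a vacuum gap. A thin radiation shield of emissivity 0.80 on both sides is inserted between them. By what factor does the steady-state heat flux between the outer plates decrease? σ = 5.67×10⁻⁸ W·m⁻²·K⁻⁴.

factor ≈ 1.52

Without shield: q₀ = σΔ(T⁴)/(1/ε₁+1/ε₂−1) with denominator 2.889.
With shield the two gaps are in series; the resistances add: (1/ε₁+1/ε_s−1)+(1/ε_s+1/ε₂−1) = 1.917+2.472 = 4.389.
Heat-flux ratio q₀/q = 4.389/2.889.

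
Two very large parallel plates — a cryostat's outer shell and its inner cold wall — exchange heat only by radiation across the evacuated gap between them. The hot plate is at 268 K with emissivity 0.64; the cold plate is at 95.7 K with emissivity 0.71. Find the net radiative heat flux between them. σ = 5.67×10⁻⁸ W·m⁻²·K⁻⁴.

For two infinite grey parallel plates, q = σ(T₁⁴ − T₂⁴)/(1/ε₁ + 1/ε₂ − 1).
T₁⁴ − T₂⁴ = 5.159×10⁹ − 8.388×10⁷ = 5.075×10⁹ K⁴.
1/ε₁ + 1/ε₂ − 1 = 1.562 + 1.408 − 1 = 1.971.
q = 5.67×10⁻⁸ × 5.075×10⁹ / 1.971.

q ≈ 146 W/m²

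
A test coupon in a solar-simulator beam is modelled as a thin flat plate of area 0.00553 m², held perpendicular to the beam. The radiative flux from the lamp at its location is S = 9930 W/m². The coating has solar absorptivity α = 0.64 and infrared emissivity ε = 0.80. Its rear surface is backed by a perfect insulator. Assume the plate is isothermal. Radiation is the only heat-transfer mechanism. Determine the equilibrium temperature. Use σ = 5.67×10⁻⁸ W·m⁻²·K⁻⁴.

At equilibrium, absorbed power = emitted power.
Absorbing cross-section = A = 0.005530 m²; emitting surface = A = 0.005530 m² (ratio 1).
αS·A_cross = εσ·A_surf·T⁴  ⇒  T⁴ = αS/(ε·1σ).
T⁴ = 0.640·9930/(0.80·1·5.67×10⁻⁸) = 1.401×10¹¹ K⁴.
T = (1.401×10¹¹)^(1/4).

T ≈ 612 K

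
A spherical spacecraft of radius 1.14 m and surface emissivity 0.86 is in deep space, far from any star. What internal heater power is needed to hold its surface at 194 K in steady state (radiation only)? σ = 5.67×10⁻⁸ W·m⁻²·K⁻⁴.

P = εσ·4πr²·T⁴.
4πr² = 16.33 m²; T⁴ = 1.416×10⁹ K⁴.
P = 0.86·5.67×10⁻⁸·16.33·1.416×10⁹.

P ≈ 1130 W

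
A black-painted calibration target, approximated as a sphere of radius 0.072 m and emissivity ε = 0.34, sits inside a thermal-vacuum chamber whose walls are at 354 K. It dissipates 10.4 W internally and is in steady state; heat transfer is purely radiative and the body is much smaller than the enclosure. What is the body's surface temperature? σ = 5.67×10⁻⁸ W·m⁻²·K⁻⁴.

For a small grey body in a large enclosure, net radiated power = εσA(T⁴ − T_w⁴).
Steady state: P = εσA(T⁴ − T_w⁴) with A = 4πr² = 0.06514 m².
T⁴ = P/(εσA) + T_w⁴ = 10.4/(0.34·5.67×10⁻⁸·0.06514) + (354)⁴
    = 8.281×10⁹ + 1.570×10¹⁰ = 2.399×10¹⁰ K⁴.

T ≈ 394 K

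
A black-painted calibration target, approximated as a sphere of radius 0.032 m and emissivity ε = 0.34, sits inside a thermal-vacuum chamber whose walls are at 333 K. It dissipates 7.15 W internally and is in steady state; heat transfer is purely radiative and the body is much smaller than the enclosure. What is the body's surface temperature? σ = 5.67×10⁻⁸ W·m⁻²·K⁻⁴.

For a small grey body in a large enclosure, net radiated power = εσA(T⁴ − T_w⁴).
Steady state: P = εσA(T⁴ − T_w⁴) with A = 4πr² = 0.01287 m².
T⁴ = P/(εσA) + T_w⁴ = 7.15/(0.34·5.67×10⁻⁸·0.01287) + (333)⁴
    = 2.882×10¹⁰ + 1.230×10¹⁰ = 4.112×10¹⁰ K⁴.

T ≈ 450 K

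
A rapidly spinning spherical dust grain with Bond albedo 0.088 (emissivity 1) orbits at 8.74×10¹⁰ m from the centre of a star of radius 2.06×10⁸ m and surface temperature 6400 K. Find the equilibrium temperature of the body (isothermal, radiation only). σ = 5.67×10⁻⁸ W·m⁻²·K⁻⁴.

The star's surface emits σT_*⁴; at distance d the flux is S = σT_*⁴(R_*/d)².
S = 5.67×10⁻⁸·(6400)⁴·(2.06×10⁸/8.74×10¹⁰)² = 528.5 W/m².
For an isothermal sphere T⁴ = (1−a)S/(4σ) = 2.125×10⁹ K⁴.

T ≈ 215 K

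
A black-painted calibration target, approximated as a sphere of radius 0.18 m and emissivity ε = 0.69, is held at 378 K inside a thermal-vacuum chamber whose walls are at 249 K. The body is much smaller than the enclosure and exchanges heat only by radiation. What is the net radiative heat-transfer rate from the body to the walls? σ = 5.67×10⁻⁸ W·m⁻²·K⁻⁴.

For a small grey body in a large enclosure: P_net = εσA(T_body⁴ − T_wall⁴).
A = 4πr² = 0.4072 m²; T_body⁴ − T_wall⁴ = 2.042×10¹⁰ − 3.844×10⁹ = 1.657×10¹⁰ K⁴.
|P_net| = 0.69·5.67×10⁻⁸·0.4072·1.657×10¹⁰.

P_net ≈ 264 W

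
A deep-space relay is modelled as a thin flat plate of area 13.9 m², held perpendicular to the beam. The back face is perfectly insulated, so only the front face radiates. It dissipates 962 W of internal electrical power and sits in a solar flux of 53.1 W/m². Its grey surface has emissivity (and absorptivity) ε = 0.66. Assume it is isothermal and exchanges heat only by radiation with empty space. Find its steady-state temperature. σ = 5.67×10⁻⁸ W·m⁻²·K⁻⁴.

T ≈ 230 K

At steady state, absorbed solar power + internal power = radiated power.
Absorbed: α·S·A_cross = 0.66·53.1·13.90 = 487.1 W (cross-section A).
Total input = 487.1 + 962 = 1449 W.
Radiated: εσ·A_surf·T⁴ with A_surf = A = 13.90 m².
T⁴ = 1449/(0.66·5.67×10⁻⁸·13.90) = 2.786×10⁹ K⁴.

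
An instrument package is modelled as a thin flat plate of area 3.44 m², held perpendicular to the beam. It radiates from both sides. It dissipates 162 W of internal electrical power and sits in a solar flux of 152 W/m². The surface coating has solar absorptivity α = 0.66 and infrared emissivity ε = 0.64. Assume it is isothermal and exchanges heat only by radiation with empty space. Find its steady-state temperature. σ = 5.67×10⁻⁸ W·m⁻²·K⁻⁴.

At steady state, absorbed solar power + internal power = radiated power.
Absorbed: α·S·A_cross = 0.66·152·3.440 = 345.1 W (cross-section A).
Total input = 345.1 + 162 = 507.1 W.
Radiated: εσ·A_surf·T⁴ with A_surf = 2A = 6.880 m².
T⁴ = 507.1/(0.64·5.67×10⁻⁸·6.880) = 2.031×10⁹ K⁴.

T ≈ 212 K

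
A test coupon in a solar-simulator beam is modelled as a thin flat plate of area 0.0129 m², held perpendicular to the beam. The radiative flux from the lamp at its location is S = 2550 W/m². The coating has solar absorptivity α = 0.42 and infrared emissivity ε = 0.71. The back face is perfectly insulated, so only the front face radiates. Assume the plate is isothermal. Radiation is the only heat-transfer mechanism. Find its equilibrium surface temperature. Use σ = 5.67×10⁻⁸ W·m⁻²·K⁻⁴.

At equilibrium, absorbed power = emitted power.
Absorbing cross-section = A = 0.01290 m²; emitting surface = A = 0.01290 m² (ratio 1).
αS·A_cross = εσ·A_surf·T⁴  ⇒  T⁴ = αS/(ε·1σ).
T⁴ = 0.420·2550/(0.71·1·5.67×10⁻⁸) = 2.660×10¹⁰ K⁴.
T = (2.660×10¹⁰)^(1/4).

T ≈ 404 K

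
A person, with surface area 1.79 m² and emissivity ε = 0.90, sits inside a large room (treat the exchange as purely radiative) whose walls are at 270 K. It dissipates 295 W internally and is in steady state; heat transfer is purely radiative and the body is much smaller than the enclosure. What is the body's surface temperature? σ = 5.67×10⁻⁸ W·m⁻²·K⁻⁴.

T ≈ 304 K

For a small grey body in a large enclosure, net radiated power = εσA(T⁴ − T_w⁴).
Steady state: P = εσA(T⁴ − T_w⁴) with A = 1.79 m².
T⁴ = P/(εσA) + T_w⁴ = 295/(0.90·5.67×10⁻⁸·1.790) + (270)⁴
    = 3.230×10⁹ + 5.314×10⁹ = 8.544×10⁹ K⁴.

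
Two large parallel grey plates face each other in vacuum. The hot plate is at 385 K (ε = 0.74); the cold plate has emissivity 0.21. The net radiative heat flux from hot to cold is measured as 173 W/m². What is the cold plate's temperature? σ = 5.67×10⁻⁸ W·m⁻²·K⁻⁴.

T₂ ≈ 283 K

q = σ(T₁⁴ − T₂⁴)/(1/ε₁ + 1/ε₂ − 1); denominator = 5.113.
T₂⁴ = T₁⁴ − q·(1/ε₁+1/ε₂−1)/σ = 2.197×10¹⁰ − 173·5.113/5.67×10⁻⁸
    = 6.369×10⁹ K⁴.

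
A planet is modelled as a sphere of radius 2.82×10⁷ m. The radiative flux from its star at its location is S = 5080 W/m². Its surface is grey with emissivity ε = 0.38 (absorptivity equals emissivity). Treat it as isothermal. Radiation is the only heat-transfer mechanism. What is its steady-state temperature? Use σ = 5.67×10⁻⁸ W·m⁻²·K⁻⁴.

T ≈ 387 K

At equilibrium, absorbed power = emitted power.
Absorbing cross-section = πr² = 2.498×10¹⁵ m²; emitting surface = 4πr² = 9.993×10¹⁵ m² (ratio 4).
εS·A_cross = εσ·A_surf·T⁴  ⇒  T⁴ = S/(4σ)   (ε cancels).
T⁴ = 5080/(4·5.67×10⁻⁸) = 2.240×10¹⁰ K⁴.
T = (2.240×10¹⁰)^(1/4).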